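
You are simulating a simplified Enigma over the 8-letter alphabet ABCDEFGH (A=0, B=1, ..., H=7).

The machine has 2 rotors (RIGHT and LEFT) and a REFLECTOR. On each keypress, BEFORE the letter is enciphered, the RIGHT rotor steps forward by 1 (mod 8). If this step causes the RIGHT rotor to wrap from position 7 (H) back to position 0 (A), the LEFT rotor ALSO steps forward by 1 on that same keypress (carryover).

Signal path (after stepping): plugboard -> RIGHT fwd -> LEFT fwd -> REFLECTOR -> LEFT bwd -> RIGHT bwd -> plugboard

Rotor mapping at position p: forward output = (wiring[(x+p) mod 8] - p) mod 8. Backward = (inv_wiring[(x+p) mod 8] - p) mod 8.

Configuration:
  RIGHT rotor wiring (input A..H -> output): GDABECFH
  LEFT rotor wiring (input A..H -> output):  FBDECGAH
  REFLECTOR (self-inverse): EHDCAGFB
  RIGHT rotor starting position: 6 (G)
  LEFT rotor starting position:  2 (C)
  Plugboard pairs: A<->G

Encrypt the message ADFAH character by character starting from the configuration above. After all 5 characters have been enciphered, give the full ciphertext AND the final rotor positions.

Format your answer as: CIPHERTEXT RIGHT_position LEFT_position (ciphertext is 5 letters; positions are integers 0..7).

Answer: ECBBD 3 3

Derivation:
Char 1 ('A'): step: R->7, L=2; A->plug->G->R->D->L->E->refl->A->L'->C->R'->E->plug->E
Char 2 ('D'): step: R->0, L->3 (L advanced); D->plug->D->R->B->L->H->refl->B->L'->A->R'->C->plug->C
Char 3 ('F'): step: R->1, L=3; F->plug->F->R->E->L->E->refl->A->L'->H->R'->B->plug->B
Char 4 ('A'): step: R->2, L=3; A->plug->G->R->E->L->E->refl->A->L'->H->R'->B->plug->B
Char 5 ('H'): step: R->3, L=3; H->plug->H->R->F->L->C->refl->D->L'->C->R'->D->plug->D
Final: ciphertext=ECBBD, RIGHT=3, LEFT=3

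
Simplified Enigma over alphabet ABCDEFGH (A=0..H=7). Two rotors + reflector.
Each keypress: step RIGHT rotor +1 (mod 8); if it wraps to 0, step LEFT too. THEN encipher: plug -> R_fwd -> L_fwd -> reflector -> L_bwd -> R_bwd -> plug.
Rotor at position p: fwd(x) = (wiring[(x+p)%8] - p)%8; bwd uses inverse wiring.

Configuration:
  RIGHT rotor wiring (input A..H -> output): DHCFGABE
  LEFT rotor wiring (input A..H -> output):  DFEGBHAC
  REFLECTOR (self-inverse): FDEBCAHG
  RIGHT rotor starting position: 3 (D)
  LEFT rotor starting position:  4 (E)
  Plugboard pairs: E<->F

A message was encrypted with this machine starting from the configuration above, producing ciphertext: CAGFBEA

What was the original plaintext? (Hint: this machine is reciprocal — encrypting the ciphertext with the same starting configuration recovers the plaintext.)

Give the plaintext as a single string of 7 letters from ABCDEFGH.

Char 1 ('C'): step: R->4, L=4; C->plug->C->R->F->L->B->refl->D->L'->B->R'->H->plug->H
Char 2 ('A'): step: R->5, L=4; A->plug->A->R->D->L->G->refl->H->L'->E->R'->B->plug->B
Char 3 ('G'): step: R->6, L=4; G->plug->G->R->A->L->F->refl->A->L'->G->R'->B->plug->B
Char 4 ('F'): step: R->7, L=4; F->plug->E->R->G->L->A->refl->F->L'->A->R'->C->plug->C
Char 5 ('B'): step: R->0, L->5 (L advanced); B->plug->B->R->H->L->E->refl->C->L'->A->R'->F->plug->E
Char 6 ('E'): step: R->1, L=5; E->plug->F->R->A->L->C->refl->E->L'->H->R'->E->plug->F
Char 7 ('A'): step: R->2, L=5; A->plug->A->R->A->L->C->refl->E->L'->H->R'->E->plug->F

Answer: HBBCEFF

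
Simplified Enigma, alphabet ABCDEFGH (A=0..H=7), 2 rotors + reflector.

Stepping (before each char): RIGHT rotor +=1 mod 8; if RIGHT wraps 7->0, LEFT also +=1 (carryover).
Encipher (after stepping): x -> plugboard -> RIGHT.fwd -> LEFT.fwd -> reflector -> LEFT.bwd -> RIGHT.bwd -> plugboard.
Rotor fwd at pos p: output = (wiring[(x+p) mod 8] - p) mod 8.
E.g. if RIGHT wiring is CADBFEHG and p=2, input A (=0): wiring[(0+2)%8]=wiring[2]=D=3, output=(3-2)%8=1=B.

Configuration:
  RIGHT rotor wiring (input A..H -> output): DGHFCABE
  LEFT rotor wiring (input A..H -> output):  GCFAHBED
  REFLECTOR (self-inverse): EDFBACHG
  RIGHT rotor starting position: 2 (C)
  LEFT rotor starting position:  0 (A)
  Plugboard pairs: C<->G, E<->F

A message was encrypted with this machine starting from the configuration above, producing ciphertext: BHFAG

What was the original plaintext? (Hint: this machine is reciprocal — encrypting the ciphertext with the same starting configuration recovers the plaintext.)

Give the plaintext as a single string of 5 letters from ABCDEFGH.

Char 1 ('B'): step: R->3, L=0; B->plug->B->R->H->L->D->refl->B->L'->F->R'->C->plug->G
Char 2 ('H'): step: R->4, L=0; H->plug->H->R->B->L->C->refl->F->L'->C->R'->F->plug->E
Char 3 ('F'): step: R->5, L=0; F->plug->E->R->B->L->C->refl->F->L'->C->R'->F->plug->E
Char 4 ('A'): step: R->6, L=0; A->plug->A->R->D->L->A->refl->E->L'->G->R'->B->plug->B
Char 5 ('G'): step: R->7, L=0; G->plug->C->R->H->L->D->refl->B->L'->F->R'->A->plug->A

Answer: GEEBA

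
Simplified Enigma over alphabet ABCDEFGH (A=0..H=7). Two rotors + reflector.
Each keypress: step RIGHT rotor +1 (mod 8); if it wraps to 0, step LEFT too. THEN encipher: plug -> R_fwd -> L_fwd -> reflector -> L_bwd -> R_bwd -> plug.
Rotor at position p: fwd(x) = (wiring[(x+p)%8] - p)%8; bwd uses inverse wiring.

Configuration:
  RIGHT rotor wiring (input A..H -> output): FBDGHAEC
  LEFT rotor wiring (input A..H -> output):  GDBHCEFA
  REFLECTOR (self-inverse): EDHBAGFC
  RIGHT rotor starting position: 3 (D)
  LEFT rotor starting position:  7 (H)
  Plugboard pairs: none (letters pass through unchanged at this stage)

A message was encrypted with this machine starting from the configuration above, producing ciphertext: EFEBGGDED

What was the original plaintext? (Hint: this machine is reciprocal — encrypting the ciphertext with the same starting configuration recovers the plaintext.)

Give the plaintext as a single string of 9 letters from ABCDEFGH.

Answer: ABFECBFCC

Derivation:
Char 1 ('E'): step: R->4, L=7; E->plug->E->R->B->L->H->refl->C->L'->D->R'->A->plug->A
Char 2 ('F'): step: R->5, L=7; F->plug->F->R->G->L->F->refl->G->L'->H->R'->B->plug->B
Char 3 ('E'): step: R->6, L=7; E->plug->E->R->F->L->D->refl->B->L'->A->R'->F->plug->F
Char 4 ('B'): step: R->7, L=7; B->plug->B->R->G->L->F->refl->G->L'->H->R'->E->plug->E
Char 5 ('G'): step: R->0, L->0 (L advanced); G->plug->G->R->E->L->C->refl->H->L'->D->R'->C->plug->C
Char 6 ('G'): step: R->1, L=0; G->plug->G->R->B->L->D->refl->B->L'->C->R'->B->plug->B
Char 7 ('D'): step: R->2, L=0; D->plug->D->R->G->L->F->refl->G->L'->A->R'->F->plug->F
Char 8 ('E'): step: R->3, L=0; E->plug->E->R->H->L->A->refl->E->L'->F->R'->C->plug->C
Char 9 ('D'): step: R->4, L=0; D->plug->D->R->G->L->F->refl->G->L'->A->R'->C->plug->C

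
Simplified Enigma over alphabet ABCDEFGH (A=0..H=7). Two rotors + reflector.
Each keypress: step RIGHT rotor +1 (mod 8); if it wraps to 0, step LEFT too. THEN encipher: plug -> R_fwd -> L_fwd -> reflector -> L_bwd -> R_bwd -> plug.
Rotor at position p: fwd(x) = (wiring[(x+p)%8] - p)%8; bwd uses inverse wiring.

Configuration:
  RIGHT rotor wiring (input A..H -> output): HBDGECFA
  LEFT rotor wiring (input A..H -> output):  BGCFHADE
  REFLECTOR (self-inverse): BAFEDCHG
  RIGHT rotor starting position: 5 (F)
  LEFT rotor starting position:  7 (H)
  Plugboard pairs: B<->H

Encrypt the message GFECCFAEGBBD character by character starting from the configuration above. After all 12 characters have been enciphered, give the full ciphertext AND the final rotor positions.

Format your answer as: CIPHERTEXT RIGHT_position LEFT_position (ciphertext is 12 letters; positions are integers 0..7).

Char 1 ('G'): step: R->6, L=7; G->plug->G->R->G->L->B->refl->A->L'->F->R'->E->plug->E
Char 2 ('F'): step: R->7, L=7; F->plug->F->R->F->L->A->refl->B->L'->G->R'->H->plug->B
Char 3 ('E'): step: R->0, L->0 (L advanced); E->plug->E->R->E->L->H->refl->G->L'->B->R'->B->plug->H
Char 4 ('C'): step: R->1, L=0; C->plug->C->R->F->L->A->refl->B->L'->A->R'->A->plug->A
Char 5 ('C'): step: R->2, L=0; C->plug->C->R->C->L->C->refl->F->L'->D->R'->E->plug->E
Char 6 ('F'): step: R->3, L=0; F->plug->F->R->E->L->H->refl->G->L'->B->R'->B->plug->H
Char 7 ('A'): step: R->4, L=0; A->plug->A->R->A->L->B->refl->A->L'->F->R'->F->plug->F
Char 8 ('E'): step: R->5, L=0; E->plug->E->R->E->L->H->refl->G->L'->B->R'->G->plug->G
Char 9 ('G'): step: R->6, L=0; G->plug->G->R->G->L->D->refl->E->L'->H->R'->A->plug->A
Char 10 ('B'): step: R->7, L=0; B->plug->H->R->G->L->D->refl->E->L'->H->R'->E->plug->E
Char 11 ('B'): step: R->0, L->1 (L advanced); B->plug->H->R->A->L->F->refl->C->L'->F->R'->G->plug->G
Char 12 ('D'): step: R->1, L=1; D->plug->D->R->D->L->G->refl->H->L'->E->R'->F->plug->F
Final: ciphertext=EBHAEHFGAEGF, RIGHT=1, LEFT=1

Answer: EBHAEHFGAEGF 1 1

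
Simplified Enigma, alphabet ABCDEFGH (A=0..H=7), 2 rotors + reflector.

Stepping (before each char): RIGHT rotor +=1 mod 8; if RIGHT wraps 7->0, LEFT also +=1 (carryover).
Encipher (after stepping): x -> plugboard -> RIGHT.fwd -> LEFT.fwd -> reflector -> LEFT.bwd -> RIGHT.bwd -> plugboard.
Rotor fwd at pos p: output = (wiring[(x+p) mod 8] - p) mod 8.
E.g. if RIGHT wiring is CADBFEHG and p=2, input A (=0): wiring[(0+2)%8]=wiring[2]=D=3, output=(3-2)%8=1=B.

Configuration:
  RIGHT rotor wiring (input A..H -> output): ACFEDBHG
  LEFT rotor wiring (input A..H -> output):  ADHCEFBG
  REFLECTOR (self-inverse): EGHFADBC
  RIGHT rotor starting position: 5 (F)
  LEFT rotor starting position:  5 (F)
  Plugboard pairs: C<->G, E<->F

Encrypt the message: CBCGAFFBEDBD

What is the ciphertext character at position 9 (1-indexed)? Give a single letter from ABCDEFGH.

Char 1 ('C'): step: R->6, L=5; C->plug->G->R->F->L->C->refl->H->L'->H->R'->E->plug->F
Char 2 ('B'): step: R->7, L=5; B->plug->B->R->B->L->E->refl->A->L'->A->R'->H->plug->H
Char 3 ('C'): step: R->0, L->6 (L advanced); C->plug->G->R->H->L->H->refl->C->L'->C->R'->B->plug->B
Char 4 ('G'): step: R->1, L=6; G->plug->C->R->D->L->F->refl->D->L'->A->R'->E->plug->F
Char 5 ('A'): step: R->2, L=6; A->plug->A->R->D->L->F->refl->D->L'->A->R'->H->plug->H
Char 6 ('F'): step: R->3, L=6; F->plug->E->R->D->L->F->refl->D->L'->A->R'->B->plug->B
Char 7 ('F'): step: R->4, L=6; F->plug->E->R->E->L->B->refl->G->L'->G->R'->F->plug->E
Char 8 ('B'): step: R->5, L=6; B->plug->B->R->C->L->C->refl->H->L'->H->R'->G->plug->C
Char 9 ('E'): step: R->6, L=6; E->plug->F->R->G->L->G->refl->B->L'->E->R'->D->plug->D

D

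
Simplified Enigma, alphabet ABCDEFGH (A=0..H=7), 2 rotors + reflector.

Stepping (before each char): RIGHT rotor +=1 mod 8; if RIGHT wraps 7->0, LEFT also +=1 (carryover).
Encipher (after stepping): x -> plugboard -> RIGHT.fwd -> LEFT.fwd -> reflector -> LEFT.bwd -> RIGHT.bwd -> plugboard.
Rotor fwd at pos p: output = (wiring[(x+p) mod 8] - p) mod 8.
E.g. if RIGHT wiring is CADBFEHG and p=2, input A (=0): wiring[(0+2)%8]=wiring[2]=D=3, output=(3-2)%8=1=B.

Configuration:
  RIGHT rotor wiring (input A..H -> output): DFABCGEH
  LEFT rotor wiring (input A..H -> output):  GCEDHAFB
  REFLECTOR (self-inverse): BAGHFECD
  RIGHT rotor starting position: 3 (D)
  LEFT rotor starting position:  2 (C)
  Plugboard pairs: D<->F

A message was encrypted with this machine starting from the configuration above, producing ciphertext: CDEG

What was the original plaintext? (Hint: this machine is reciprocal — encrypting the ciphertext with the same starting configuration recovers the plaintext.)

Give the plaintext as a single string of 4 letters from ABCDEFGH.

Char 1 ('C'): step: R->4, L=2; C->plug->C->R->A->L->C->refl->G->L'->D->R'->D->plug->F
Char 2 ('D'): step: R->5, L=2; D->plug->F->R->D->L->G->refl->C->L'->A->R'->E->plug->E
Char 3 ('E'): step: R->6, L=2; E->plug->E->R->C->L->F->refl->E->L'->G->R'->A->plug->A
Char 4 ('G'): step: R->7, L=2; G->plug->G->R->H->L->A->refl->B->L'->B->R'->D->plug->F

Answer: FEAF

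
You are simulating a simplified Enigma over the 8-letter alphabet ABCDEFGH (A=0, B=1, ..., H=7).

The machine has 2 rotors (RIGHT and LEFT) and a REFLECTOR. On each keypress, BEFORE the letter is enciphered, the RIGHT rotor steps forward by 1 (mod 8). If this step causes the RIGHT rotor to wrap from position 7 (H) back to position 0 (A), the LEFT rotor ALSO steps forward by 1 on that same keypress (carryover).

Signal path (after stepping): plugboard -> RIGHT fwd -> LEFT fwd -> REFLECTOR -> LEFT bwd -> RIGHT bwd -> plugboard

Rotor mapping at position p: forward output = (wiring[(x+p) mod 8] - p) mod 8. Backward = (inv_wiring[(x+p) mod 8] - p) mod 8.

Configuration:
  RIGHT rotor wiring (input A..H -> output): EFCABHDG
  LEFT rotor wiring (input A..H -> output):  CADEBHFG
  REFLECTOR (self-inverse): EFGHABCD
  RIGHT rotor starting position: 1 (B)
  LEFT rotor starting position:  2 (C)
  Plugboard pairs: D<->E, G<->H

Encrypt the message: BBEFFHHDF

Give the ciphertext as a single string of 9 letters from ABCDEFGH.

Answer: EAGBDEDEE

Derivation:
Char 1 ('B'): step: R->2, L=2; B->plug->B->R->G->L->A->refl->E->L'->F->R'->D->plug->E
Char 2 ('B'): step: R->3, L=2; B->plug->B->R->G->L->A->refl->E->L'->F->R'->A->plug->A
Char 3 ('E'): step: R->4, L=2; E->plug->D->R->C->L->H->refl->D->L'->E->R'->H->plug->G
Char 4 ('F'): step: R->5, L=2; F->plug->F->R->F->L->E->refl->A->L'->G->R'->B->plug->B
Char 5 ('F'): step: R->6, L=2; F->plug->F->R->C->L->H->refl->D->L'->E->R'->E->plug->D
Char 6 ('H'): step: R->7, L=2; H->plug->G->R->A->L->B->refl->F->L'->D->R'->D->plug->E
Char 7 ('H'): step: R->0, L->3 (L advanced); H->plug->G->R->D->L->C->refl->G->L'->B->R'->E->plug->D
Char 8 ('D'): step: R->1, L=3; D->plug->E->R->G->L->F->refl->B->L'->A->R'->D->plug->E
Char 9 ('F'): step: R->2, L=3; F->plug->F->R->E->L->D->refl->H->L'->F->R'->D->plug->E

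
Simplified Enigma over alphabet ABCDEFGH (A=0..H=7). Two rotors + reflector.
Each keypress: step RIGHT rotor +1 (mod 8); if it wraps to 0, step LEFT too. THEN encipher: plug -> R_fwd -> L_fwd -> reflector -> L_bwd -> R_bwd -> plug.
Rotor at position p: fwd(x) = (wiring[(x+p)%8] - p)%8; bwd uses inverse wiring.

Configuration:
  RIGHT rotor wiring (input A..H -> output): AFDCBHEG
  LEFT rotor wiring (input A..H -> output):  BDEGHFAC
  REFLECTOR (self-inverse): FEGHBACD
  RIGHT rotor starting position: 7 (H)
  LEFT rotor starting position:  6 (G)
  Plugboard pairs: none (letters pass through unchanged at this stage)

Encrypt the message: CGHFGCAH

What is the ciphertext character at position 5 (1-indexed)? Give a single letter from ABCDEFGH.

Char 1 ('C'): step: R->0, L->7 (L advanced); C->plug->C->R->D->L->F->refl->A->L'->F->R'->B->plug->B
Char 2 ('G'): step: R->1, L=7; G->plug->G->R->F->L->A->refl->F->L'->D->R'->F->plug->F
Char 3 ('H'): step: R->2, L=7; H->plug->H->R->D->L->F->refl->A->L'->F->R'->D->plug->D
Char 4 ('F'): step: R->3, L=7; F->plug->F->R->F->L->A->refl->F->L'->D->R'->E->plug->E
Char 5 ('G'): step: R->4, L=7; G->plug->G->R->H->L->B->refl->E->L'->C->R'->D->plug->D

D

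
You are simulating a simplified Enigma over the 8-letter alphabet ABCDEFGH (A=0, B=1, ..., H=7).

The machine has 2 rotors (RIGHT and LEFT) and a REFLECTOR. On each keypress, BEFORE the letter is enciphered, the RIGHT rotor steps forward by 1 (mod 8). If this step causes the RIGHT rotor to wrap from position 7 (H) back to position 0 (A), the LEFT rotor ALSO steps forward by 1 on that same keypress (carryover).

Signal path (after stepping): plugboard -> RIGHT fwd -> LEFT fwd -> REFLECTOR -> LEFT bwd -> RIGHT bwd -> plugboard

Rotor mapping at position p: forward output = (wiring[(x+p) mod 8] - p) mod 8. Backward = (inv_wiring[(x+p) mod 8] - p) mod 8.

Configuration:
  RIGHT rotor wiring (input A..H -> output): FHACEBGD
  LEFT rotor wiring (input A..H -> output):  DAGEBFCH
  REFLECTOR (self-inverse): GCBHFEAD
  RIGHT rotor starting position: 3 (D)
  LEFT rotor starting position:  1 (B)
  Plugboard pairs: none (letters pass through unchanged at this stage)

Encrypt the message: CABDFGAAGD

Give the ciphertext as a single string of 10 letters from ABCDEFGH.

Answer: ABCAGDFGDG

Derivation:
Char 1 ('C'): step: R->4, L=1; C->plug->C->R->C->L->D->refl->H->L'->A->R'->A->plug->A
Char 2 ('A'): step: R->5, L=1; A->plug->A->R->E->L->E->refl->F->L'->B->R'->B->plug->B
Char 3 ('B'): step: R->6, L=1; B->plug->B->R->F->L->B->refl->C->L'->H->R'->C->plug->C
Char 4 ('D'): step: R->7, L=1; D->plug->D->R->B->L->F->refl->E->L'->E->R'->A->plug->A
Char 5 ('F'): step: R->0, L->2 (L advanced); F->plug->F->R->B->L->C->refl->B->L'->G->R'->G->plug->G
Char 6 ('G'): step: R->1, L=2; G->plug->G->R->C->L->H->refl->D->L'->D->R'->D->plug->D
Char 7 ('A'): step: R->2, L=2; A->plug->A->R->G->L->B->refl->C->L'->B->R'->F->plug->F
Char 8 ('A'): step: R->3, L=2; A->plug->A->R->H->L->G->refl->A->L'->E->R'->G->plug->G
Char 9 ('G'): step: R->4, L=2; G->plug->G->R->E->L->A->refl->G->L'->H->R'->D->plug->D
Char 10 ('D'): step: R->5, L=2; D->plug->D->R->A->L->E->refl->F->L'->F->R'->G->plug->G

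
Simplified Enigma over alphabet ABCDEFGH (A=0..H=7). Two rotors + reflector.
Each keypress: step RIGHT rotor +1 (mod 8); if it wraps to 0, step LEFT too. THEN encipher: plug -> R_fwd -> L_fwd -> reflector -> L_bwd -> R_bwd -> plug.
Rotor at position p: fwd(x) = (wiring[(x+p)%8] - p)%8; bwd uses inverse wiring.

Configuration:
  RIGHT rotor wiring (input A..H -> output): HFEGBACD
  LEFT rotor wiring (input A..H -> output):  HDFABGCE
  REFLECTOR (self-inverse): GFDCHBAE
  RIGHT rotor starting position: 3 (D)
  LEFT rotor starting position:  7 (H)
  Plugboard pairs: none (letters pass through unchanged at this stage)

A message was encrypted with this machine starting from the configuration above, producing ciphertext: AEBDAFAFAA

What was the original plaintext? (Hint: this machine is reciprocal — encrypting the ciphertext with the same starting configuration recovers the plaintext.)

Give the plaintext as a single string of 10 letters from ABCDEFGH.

Char 1 ('A'): step: R->4, L=7; A->plug->A->R->F->L->C->refl->D->L'->H->R'->D->plug->D
Char 2 ('E'): step: R->5, L=7; E->plug->E->R->A->L->F->refl->B->L'->E->R'->H->plug->H
Char 3 ('B'): step: R->6, L=7; B->plug->B->R->F->L->C->refl->D->L'->H->R'->D->plug->D
Char 4 ('D'): step: R->7, L=7; D->plug->D->R->F->L->C->refl->D->L'->H->R'->E->plug->E
Char 5 ('A'): step: R->0, L->0 (L advanced); A->plug->A->R->H->L->E->refl->H->L'->A->R'->F->plug->F
Char 6 ('F'): step: R->1, L=0; F->plug->F->R->B->L->D->refl->C->L'->G->R'->H->plug->H
Char 7 ('A'): step: R->2, L=0; A->plug->A->R->C->L->F->refl->B->L'->E->R'->B->plug->B
Char 8 ('F'): step: R->3, L=0; F->plug->F->R->E->L->B->refl->F->L'->C->R'->G->plug->G
Char 9 ('A'): step: R->4, L=0; A->plug->A->R->F->L->G->refl->A->L'->D->R'->E->plug->E
Char 10 ('A'): step: R->5, L=0; A->plug->A->R->D->L->A->refl->G->L'->F->R'->B->plug->B

Answer: DHDEFHBGEB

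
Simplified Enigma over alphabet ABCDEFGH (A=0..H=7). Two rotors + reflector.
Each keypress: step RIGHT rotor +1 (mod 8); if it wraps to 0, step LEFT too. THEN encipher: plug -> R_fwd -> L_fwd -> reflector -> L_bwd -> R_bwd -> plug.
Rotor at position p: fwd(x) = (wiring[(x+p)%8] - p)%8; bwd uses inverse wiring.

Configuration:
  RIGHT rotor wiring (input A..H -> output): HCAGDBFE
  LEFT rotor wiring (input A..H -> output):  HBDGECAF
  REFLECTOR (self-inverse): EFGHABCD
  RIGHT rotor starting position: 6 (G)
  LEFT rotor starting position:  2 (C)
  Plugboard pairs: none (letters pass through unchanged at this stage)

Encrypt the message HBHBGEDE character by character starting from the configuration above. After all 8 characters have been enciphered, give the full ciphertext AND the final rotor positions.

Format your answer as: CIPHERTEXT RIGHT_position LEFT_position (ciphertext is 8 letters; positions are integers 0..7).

Answer: BCFAHCBF 6 3

Derivation:
Char 1 ('H'): step: R->7, L=2; H->plug->H->R->G->L->F->refl->B->L'->A->R'->B->plug->B
Char 2 ('B'): step: R->0, L->3 (L advanced); B->plug->B->R->C->L->H->refl->D->L'->A->R'->C->plug->C
Char 3 ('H'): step: R->1, L=3; H->plug->H->R->G->L->G->refl->C->L'->E->R'->F->plug->F
Char 4 ('B'): step: R->2, L=3; B->plug->B->R->E->L->C->refl->G->L'->G->R'->A->plug->A
Char 5 ('G'): step: R->3, L=3; G->plug->G->R->H->L->A->refl->E->L'->F->R'->H->plug->H
Char 6 ('E'): step: R->4, L=3; E->plug->E->R->D->L->F->refl->B->L'->B->R'->C->plug->C
Char 7 ('D'): step: R->5, L=3; D->plug->D->R->C->L->H->refl->D->L'->A->R'->B->plug->B
Char 8 ('E'): step: R->6, L=3; E->plug->E->R->C->L->H->refl->D->L'->A->R'->F->plug->F
Final: ciphertext=BCFAHCBF, RIGHT=6, LEFT=3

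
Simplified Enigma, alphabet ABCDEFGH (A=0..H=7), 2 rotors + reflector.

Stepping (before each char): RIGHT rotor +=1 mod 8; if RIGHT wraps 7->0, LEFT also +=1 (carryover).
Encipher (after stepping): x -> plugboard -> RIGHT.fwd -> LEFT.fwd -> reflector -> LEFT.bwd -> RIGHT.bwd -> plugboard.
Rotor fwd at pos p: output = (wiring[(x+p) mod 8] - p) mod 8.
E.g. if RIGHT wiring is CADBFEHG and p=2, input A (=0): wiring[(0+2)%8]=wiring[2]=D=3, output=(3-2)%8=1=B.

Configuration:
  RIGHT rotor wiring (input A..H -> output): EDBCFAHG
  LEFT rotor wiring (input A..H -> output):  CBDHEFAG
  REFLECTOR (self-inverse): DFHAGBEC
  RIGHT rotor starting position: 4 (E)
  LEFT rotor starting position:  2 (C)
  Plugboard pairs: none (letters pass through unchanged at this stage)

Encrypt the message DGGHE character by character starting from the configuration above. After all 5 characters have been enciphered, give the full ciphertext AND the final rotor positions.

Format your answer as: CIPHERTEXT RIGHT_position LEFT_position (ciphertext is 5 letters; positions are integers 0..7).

Answer: BHHFD 1 3

Derivation:
Char 1 ('D'): step: R->5, L=2; D->plug->D->R->H->L->H->refl->C->L'->C->R'->B->plug->B
Char 2 ('G'): step: R->6, L=2; G->plug->G->R->H->L->H->refl->C->L'->C->R'->H->plug->H
Char 3 ('G'): step: R->7, L=2; G->plug->G->R->B->L->F->refl->B->L'->A->R'->H->plug->H
Char 4 ('H'): step: R->0, L->3 (L advanced); H->plug->H->R->G->L->G->refl->E->L'->A->R'->F->plug->F
Char 5 ('E'): step: R->1, L=3; E->plug->E->R->H->L->A->refl->D->L'->E->R'->D->plug->D
Final: ciphertext=BHHFD, RIGHT=1, LEFT=3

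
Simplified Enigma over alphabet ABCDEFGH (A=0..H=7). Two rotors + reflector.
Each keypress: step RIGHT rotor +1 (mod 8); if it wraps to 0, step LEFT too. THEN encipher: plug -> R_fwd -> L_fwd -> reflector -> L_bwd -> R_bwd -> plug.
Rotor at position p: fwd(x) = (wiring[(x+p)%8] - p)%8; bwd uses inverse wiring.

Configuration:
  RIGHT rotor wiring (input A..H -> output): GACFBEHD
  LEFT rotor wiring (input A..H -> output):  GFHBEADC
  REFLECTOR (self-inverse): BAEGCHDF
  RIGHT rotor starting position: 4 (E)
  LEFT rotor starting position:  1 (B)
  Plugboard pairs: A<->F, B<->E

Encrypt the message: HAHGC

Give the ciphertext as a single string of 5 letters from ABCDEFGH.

Answer: FBGHH

Derivation:
Char 1 ('H'): step: R->5, L=1; H->plug->H->R->E->L->H->refl->F->L'->H->R'->A->plug->F
Char 2 ('A'): step: R->6, L=1; A->plug->F->R->H->L->F->refl->H->L'->E->R'->E->plug->B
Char 3 ('H'): step: R->7, L=1; H->plug->H->R->A->L->E->refl->C->L'->F->R'->G->plug->G
Char 4 ('G'): step: R->0, L->2 (L advanced); G->plug->G->R->H->L->D->refl->G->L'->D->R'->H->plug->H
Char 5 ('C'): step: R->1, L=2; C->plug->C->R->E->L->B->refl->A->L'->F->R'->H->plug->H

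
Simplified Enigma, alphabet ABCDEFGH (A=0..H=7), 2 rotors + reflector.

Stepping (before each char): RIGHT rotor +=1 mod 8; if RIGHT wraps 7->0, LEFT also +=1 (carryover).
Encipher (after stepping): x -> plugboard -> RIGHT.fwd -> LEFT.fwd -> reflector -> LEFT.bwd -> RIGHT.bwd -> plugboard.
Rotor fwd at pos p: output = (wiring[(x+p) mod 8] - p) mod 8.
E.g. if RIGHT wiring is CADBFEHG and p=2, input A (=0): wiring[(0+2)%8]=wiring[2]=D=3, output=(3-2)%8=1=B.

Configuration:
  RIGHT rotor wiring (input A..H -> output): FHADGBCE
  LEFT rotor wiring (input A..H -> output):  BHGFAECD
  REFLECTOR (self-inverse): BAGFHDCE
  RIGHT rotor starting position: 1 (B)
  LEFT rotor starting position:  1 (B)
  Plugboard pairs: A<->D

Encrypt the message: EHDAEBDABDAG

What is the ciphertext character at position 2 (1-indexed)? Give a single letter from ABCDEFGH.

Char 1 ('E'): step: R->2, L=1; E->plug->E->R->A->L->G->refl->C->L'->G->R'->A->plug->D
Char 2 ('H'): step: R->3, L=1; H->plug->H->R->F->L->B->refl->A->L'->H->R'->D->plug->A

A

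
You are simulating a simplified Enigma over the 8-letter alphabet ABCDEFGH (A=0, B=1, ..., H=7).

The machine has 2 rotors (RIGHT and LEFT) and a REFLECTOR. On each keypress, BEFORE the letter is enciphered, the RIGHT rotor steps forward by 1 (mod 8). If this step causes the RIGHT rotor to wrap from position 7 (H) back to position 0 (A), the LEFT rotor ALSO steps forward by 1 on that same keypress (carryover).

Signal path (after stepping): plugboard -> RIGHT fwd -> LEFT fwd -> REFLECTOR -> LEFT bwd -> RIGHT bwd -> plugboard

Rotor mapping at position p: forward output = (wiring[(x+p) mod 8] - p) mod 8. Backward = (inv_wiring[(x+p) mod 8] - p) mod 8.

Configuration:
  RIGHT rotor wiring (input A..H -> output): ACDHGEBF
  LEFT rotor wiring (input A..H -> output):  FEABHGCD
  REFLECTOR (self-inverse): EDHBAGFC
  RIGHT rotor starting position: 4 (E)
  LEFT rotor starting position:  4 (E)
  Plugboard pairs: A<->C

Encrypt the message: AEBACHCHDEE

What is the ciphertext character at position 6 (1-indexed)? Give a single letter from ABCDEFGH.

Char 1 ('A'): step: R->5, L=4; A->plug->C->R->A->L->D->refl->B->L'->E->R'->B->plug->B
Char 2 ('E'): step: R->6, L=4; E->plug->E->R->F->L->A->refl->E->L'->G->R'->H->plug->H
Char 3 ('B'): step: R->7, L=4; B->plug->B->R->B->L->C->refl->H->L'->D->R'->C->plug->A
Char 4 ('A'): step: R->0, L->5 (L advanced); A->plug->C->R->D->L->A->refl->E->L'->G->R'->E->plug->E
Char 5 ('C'): step: R->1, L=5; C->plug->A->R->B->L->F->refl->G->L'->C->R'->B->plug->B
Char 6 ('H'): step: R->2, L=5; H->plug->H->R->A->L->B->refl->D->L'->F->R'->B->plug->B

B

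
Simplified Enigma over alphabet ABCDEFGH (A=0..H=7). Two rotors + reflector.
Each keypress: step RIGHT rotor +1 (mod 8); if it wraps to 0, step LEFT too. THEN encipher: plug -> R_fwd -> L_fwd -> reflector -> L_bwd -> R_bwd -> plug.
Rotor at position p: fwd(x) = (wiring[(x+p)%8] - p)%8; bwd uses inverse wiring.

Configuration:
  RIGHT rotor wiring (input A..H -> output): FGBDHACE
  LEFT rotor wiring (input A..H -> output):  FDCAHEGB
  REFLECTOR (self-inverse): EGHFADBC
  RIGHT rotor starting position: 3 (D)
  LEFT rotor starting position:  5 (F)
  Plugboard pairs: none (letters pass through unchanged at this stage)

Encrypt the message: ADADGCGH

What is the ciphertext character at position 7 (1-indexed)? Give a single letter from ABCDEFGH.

Char 1 ('A'): step: R->4, L=5; A->plug->A->R->D->L->A->refl->E->L'->C->R'->F->plug->F
Char 2 ('D'): step: R->5, L=5; D->plug->D->R->A->L->H->refl->C->L'->H->R'->C->plug->C
Char 3 ('A'): step: R->6, L=5; A->plug->A->R->E->L->G->refl->B->L'->B->R'->G->plug->G
Char 4 ('D'): step: R->7, L=5; D->plug->D->R->C->L->E->refl->A->L'->D->R'->H->plug->H
Char 5 ('G'): step: R->0, L->6 (L advanced); G->plug->G->R->C->L->H->refl->C->L'->F->R'->A->plug->A
Char 6 ('C'): step: R->1, L=6; C->plug->C->R->C->L->H->refl->C->L'->F->R'->A->plug->A
Char 7 ('G'): step: R->2, L=6; G->plug->G->R->D->L->F->refl->D->L'->B->R'->B->plug->B

B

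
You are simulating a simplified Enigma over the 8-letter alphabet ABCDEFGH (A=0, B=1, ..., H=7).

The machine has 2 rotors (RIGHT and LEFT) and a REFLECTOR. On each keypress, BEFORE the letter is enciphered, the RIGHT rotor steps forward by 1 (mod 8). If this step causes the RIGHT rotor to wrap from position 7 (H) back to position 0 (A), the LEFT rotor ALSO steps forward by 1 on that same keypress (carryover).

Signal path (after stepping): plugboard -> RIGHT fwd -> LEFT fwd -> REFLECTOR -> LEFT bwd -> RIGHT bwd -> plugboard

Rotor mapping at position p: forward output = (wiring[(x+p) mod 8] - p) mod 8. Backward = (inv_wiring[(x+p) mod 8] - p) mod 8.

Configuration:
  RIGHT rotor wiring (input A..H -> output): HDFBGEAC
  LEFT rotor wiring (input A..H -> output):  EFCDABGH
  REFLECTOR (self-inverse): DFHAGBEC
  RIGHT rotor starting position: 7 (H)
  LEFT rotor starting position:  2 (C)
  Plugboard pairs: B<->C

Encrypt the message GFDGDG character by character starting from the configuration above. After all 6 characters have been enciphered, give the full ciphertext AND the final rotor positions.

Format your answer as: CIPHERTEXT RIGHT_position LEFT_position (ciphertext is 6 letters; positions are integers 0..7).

Answer: CHBCFD 5 3

Derivation:
Char 1 ('G'): step: R->0, L->3 (L advanced); G->plug->G->R->A->L->A->refl->D->L'->D->R'->B->plug->C
Char 2 ('F'): step: R->1, L=3; F->plug->F->R->H->L->H->refl->C->L'->G->R'->H->plug->H
Char 3 ('D'): step: R->2, L=3; D->plug->D->R->C->L->G->refl->E->L'->E->R'->C->plug->B
Char 4 ('G'): step: R->3, L=3; G->plug->G->R->A->L->A->refl->D->L'->D->R'->B->plug->C
Char 5 ('D'): step: R->4, L=3; D->plug->D->R->G->L->C->refl->H->L'->H->R'->F->plug->F
Char 6 ('G'): step: R->5, L=3; G->plug->G->R->E->L->E->refl->G->L'->C->R'->D->plug->D
Final: ciphertext=CHBCFD, RIGHT=5, LEFT=3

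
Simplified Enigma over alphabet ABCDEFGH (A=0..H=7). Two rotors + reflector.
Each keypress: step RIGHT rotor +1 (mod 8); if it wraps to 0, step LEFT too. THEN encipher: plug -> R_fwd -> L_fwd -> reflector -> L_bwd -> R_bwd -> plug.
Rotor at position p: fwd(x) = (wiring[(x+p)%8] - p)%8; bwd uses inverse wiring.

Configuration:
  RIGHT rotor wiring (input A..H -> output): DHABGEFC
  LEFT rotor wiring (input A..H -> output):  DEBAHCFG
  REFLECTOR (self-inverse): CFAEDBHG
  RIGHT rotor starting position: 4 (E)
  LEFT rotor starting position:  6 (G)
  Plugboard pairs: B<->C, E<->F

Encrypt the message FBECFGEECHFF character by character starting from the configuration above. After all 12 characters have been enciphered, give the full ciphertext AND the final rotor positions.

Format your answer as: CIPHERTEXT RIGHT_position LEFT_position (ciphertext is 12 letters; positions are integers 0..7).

Answer: DDCBDAFHADCH 0 0

Derivation:
Char 1 ('F'): step: R->5, L=6; F->plug->E->R->C->L->F->refl->B->L'->G->R'->D->plug->D
Char 2 ('B'): step: R->6, L=6; B->plug->C->R->F->L->C->refl->A->L'->B->R'->D->plug->D
Char 3 ('E'): step: R->7, L=6; E->plug->F->R->H->L->E->refl->D->L'->E->R'->B->plug->C
Char 4 ('C'): step: R->0, L->7 (L advanced); C->plug->B->R->H->L->G->refl->H->L'->A->R'->C->plug->B
Char 5 ('F'): step: R->1, L=7; F->plug->E->R->D->L->C->refl->A->L'->F->R'->D->plug->D
Char 6 ('G'): step: R->2, L=7; G->plug->G->R->B->L->E->refl->D->L'->G->R'->A->plug->A
Char 7 ('E'): step: R->3, L=7; E->plug->F->R->A->L->H->refl->G->L'->H->R'->E->plug->F
Char 8 ('E'): step: R->4, L=7; E->plug->F->R->D->L->C->refl->A->L'->F->R'->H->plug->H
Char 9 ('C'): step: R->5, L=7; C->plug->B->R->A->L->H->refl->G->L'->H->R'->A->plug->A
Char 10 ('H'): step: R->6, L=7; H->plug->H->R->G->L->D->refl->E->L'->B->R'->D->plug->D
Char 11 ('F'): step: R->7, L=7; F->plug->E->R->C->L->F->refl->B->L'->E->R'->B->plug->C
Char 12 ('F'): step: R->0, L->0 (L advanced); F->plug->E->R->G->L->F->refl->B->L'->C->R'->H->plug->H
Final: ciphertext=DDCBDAFHADCH, RIGHT=0, LEFT=0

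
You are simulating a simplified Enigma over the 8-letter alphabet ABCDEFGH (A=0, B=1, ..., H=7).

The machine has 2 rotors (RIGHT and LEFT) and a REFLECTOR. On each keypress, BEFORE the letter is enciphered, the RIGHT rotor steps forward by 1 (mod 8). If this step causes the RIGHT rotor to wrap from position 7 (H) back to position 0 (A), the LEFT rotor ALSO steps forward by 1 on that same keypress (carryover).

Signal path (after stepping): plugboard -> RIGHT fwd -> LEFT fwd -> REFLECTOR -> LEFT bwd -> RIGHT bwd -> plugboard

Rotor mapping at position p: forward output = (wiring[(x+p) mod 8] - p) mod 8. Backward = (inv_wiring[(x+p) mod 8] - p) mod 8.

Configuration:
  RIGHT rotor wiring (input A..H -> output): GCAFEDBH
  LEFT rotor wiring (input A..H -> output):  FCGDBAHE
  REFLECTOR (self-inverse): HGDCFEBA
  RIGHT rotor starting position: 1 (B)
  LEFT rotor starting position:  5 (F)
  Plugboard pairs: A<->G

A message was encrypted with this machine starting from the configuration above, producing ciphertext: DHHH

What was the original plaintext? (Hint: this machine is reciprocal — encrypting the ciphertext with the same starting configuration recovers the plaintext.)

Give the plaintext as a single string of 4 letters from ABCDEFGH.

Char 1 ('D'): step: R->2, L=5; D->plug->D->R->B->L->C->refl->D->L'->A->R'->H->plug->H
Char 2 ('H'): step: R->3, L=5; H->plug->H->R->F->L->B->refl->G->L'->G->R'->D->plug->D
Char 3 ('H'): step: R->4, L=5; H->plug->H->R->B->L->C->refl->D->L'->A->R'->A->plug->G
Char 4 ('H'): step: R->5, L=5; H->plug->H->R->H->L->E->refl->F->L'->E->R'->B->plug->B

Answer: HDGB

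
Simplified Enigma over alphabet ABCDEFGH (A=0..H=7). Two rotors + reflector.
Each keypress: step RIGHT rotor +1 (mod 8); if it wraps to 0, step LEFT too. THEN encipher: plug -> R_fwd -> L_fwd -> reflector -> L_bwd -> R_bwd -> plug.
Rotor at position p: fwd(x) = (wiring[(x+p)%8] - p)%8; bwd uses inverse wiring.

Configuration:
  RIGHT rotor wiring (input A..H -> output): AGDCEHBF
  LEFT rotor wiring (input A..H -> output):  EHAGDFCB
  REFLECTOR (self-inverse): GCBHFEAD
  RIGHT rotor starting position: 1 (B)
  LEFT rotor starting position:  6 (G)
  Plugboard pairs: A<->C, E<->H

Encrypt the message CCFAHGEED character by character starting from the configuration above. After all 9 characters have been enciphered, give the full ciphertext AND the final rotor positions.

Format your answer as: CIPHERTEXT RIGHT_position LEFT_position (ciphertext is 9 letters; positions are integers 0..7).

Char 1 ('C'): step: R->2, L=6; C->plug->A->R->B->L->D->refl->H->L'->H->R'->E->plug->H
Char 2 ('C'): step: R->3, L=6; C->plug->A->R->H->L->H->refl->D->L'->B->R'->B->plug->B
Char 3 ('F'): step: R->4, L=6; F->plug->F->R->C->L->G->refl->A->L'->F->R'->C->plug->A
Char 4 ('A'): step: R->5, L=6; A->plug->C->R->A->L->E->refl->F->L'->G->R'->F->plug->F
Char 5 ('H'): step: R->6, L=6; H->plug->E->R->F->L->A->refl->G->L'->C->R'->C->plug->A
Char 6 ('G'): step: R->7, L=6; G->plug->G->R->A->L->E->refl->F->L'->G->R'->A->plug->C
Char 7 ('E'): step: R->0, L->7 (L advanced); E->plug->H->R->F->L->E->refl->F->L'->B->R'->G->plug->G
Char 8 ('E'): step: R->1, L=7; E->plug->H->R->H->L->D->refl->H->L'->E->R'->G->plug->G
Char 9 ('D'): step: R->2, L=7; D->plug->D->R->F->L->E->refl->F->L'->B->R'->A->plug->C
Final: ciphertext=HBAFACGGC, RIGHT=2, LEFT=7

Answer: HBAFACGGC 2 7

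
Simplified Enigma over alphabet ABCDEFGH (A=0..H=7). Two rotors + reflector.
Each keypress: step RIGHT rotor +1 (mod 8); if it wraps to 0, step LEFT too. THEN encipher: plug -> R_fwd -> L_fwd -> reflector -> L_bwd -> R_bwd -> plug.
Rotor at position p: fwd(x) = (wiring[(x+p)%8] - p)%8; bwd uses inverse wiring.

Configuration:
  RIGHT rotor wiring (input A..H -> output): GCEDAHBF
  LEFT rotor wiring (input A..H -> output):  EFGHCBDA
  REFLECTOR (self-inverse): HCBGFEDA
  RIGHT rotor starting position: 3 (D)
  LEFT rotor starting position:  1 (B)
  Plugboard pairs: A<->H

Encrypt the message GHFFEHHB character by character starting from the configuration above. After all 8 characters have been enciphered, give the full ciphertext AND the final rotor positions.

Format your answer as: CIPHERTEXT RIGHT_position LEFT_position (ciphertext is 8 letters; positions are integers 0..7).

Answer: DFHGGFFG 3 2

Derivation:
Char 1 ('G'): step: R->4, L=1; G->plug->G->R->A->L->E->refl->F->L'->B->R'->D->plug->D
Char 2 ('H'): step: R->5, L=1; H->plug->A->R->C->L->G->refl->D->L'->H->R'->F->plug->F
Char 3 ('F'): step: R->6, L=1; F->plug->F->R->F->L->C->refl->B->L'->D->R'->A->plug->H
Char 4 ('F'): step: R->7, L=1; F->plug->F->R->B->L->F->refl->E->L'->A->R'->G->plug->G
Char 5 ('E'): step: R->0, L->2 (L advanced); E->plug->E->R->A->L->E->refl->F->L'->B->R'->G->plug->G
Char 6 ('H'): step: R->1, L=2; H->plug->A->R->B->L->F->refl->E->L'->A->R'->F->plug->F
Char 7 ('H'): step: R->2, L=2; H->plug->A->R->C->L->A->refl->H->L'->D->R'->F->plug->F
Char 8 ('B'): step: R->3, L=2; B->plug->B->R->F->L->G->refl->D->L'->H->R'->G->plug->G
Final: ciphertext=DFHGGFFG, RIGHT=3, LEFT=2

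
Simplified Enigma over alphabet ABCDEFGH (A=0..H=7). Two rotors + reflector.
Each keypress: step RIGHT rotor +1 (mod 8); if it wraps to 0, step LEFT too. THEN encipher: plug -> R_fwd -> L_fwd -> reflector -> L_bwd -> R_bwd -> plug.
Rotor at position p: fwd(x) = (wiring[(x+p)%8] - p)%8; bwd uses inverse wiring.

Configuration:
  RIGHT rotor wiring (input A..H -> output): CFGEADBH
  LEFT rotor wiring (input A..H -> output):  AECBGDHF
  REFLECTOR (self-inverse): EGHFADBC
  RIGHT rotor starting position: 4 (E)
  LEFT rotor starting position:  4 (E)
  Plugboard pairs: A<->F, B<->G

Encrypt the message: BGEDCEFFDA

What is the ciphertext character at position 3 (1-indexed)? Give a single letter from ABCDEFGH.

Char 1 ('B'): step: R->5, L=4; B->plug->G->R->H->L->F->refl->D->L'->C->R'->C->plug->C
Char 2 ('G'): step: R->6, L=4; G->plug->B->R->B->L->H->refl->C->L'->A->R'->E->plug->E
Char 3 ('E'): step: R->7, L=4; E->plug->E->R->F->L->A->refl->E->L'->E->R'->G->plug->B

B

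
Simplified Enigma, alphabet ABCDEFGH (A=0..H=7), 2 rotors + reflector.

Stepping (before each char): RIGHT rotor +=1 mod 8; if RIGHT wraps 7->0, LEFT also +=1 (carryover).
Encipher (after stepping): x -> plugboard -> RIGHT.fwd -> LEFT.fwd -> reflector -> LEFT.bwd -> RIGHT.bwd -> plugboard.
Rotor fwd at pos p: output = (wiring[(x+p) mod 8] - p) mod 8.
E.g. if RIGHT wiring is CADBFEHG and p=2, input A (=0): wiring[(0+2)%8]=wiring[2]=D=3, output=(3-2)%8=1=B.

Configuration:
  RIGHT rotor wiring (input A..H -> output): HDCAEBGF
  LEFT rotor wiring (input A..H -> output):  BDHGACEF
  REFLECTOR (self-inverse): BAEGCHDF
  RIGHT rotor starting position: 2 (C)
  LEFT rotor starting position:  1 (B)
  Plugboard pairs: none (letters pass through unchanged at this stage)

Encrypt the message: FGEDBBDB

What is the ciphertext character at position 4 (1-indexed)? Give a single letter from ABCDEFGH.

Char 1 ('F'): step: R->3, L=1; F->plug->F->R->E->L->B->refl->A->L'->H->R'->H->plug->H
Char 2 ('G'): step: R->4, L=1; G->plug->G->R->G->L->E->refl->C->L'->A->R'->A->plug->A
Char 3 ('E'): step: R->5, L=1; E->plug->E->R->G->L->E->refl->C->L'->A->R'->C->plug->C
Char 4 ('D'): step: R->6, L=1; D->plug->D->R->F->L->D->refl->G->L'->B->R'->C->plug->C

C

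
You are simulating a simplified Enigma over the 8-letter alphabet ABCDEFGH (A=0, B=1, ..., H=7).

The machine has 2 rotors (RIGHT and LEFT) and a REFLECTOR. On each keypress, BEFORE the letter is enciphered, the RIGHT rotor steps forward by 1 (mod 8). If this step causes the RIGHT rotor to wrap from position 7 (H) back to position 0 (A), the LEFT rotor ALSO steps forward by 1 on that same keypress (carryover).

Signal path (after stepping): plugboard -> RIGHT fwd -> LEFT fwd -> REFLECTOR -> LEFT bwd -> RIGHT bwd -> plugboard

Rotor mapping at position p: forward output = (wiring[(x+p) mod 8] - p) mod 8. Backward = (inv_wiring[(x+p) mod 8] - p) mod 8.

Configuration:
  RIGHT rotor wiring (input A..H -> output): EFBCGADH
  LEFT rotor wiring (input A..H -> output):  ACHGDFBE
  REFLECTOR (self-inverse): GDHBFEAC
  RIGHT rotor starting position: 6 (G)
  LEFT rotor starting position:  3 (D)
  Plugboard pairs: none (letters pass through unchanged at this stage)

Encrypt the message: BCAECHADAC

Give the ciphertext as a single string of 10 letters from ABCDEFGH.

Char 1 ('B'): step: R->7, L=3; B->plug->B->R->F->L->F->refl->E->L'->H->R'->F->plug->F
Char 2 ('C'): step: R->0, L->4 (L advanced); C->plug->C->R->B->L->B->refl->D->L'->G->R'->E->plug->E
Char 3 ('A'): step: R->1, L=4; A->plug->A->R->E->L->E->refl->F->L'->C->R'->F->plug->F
Char 4 ('E'): step: R->2, L=4; E->plug->E->R->B->L->B->refl->D->L'->G->R'->D->plug->D
Char 5 ('C'): step: R->3, L=4; C->plug->C->R->F->L->G->refl->A->L'->D->R'->B->plug->B
Char 6 ('H'): step: R->4, L=4; H->plug->H->R->G->L->D->refl->B->L'->B->R'->F->plug->F
Char 7 ('A'): step: R->5, L=4; A->plug->A->R->D->L->A->refl->G->L'->F->R'->G->plug->G
Char 8 ('D'): step: R->6, L=4; D->plug->D->R->H->L->C->refl->H->L'->A->R'->G->plug->G
Char 9 ('A'): step: R->7, L=4; A->plug->A->R->A->L->H->refl->C->L'->H->R'->F->plug->F
Char 10 ('C'): step: R->0, L->5 (L advanced); C->plug->C->R->B->L->E->refl->F->L'->E->R'->A->plug->A

Answer: FEFDBFGGFA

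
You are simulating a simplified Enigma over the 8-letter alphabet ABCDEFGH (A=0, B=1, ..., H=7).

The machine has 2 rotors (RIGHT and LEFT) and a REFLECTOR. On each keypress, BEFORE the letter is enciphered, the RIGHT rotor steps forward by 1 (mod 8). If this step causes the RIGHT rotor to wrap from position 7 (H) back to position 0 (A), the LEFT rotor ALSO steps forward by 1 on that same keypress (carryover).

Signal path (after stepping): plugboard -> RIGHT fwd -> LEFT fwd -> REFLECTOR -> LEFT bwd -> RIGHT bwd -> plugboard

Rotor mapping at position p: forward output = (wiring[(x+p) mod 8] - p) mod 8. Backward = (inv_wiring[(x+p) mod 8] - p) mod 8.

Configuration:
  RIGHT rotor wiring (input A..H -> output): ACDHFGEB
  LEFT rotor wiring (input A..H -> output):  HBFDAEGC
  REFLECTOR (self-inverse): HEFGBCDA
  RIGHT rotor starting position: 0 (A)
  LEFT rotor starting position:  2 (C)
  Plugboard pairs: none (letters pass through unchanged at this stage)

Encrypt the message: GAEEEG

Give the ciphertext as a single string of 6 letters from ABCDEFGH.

Char 1 ('G'): step: R->1, L=2; G->plug->G->R->A->L->D->refl->G->L'->C->R'->B->plug->B
Char 2 ('A'): step: R->2, L=2; A->plug->A->R->B->L->B->refl->E->L'->E->R'->D->plug->D
Char 3 ('E'): step: R->3, L=2; E->plug->E->R->G->L->F->refl->C->L'->D->R'->C->plug->C
Char 4 ('E'): step: R->4, L=2; E->plug->E->R->E->L->E->refl->B->L'->B->R'->A->plug->A
Char 5 ('E'): step: R->5, L=2; E->plug->E->R->F->L->A->refl->H->L'->H->R'->B->plug->B
Char 6 ('G'): step: R->6, L=2; G->plug->G->R->H->L->H->refl->A->L'->F->R'->E->plug->E

Answer: BDCABE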